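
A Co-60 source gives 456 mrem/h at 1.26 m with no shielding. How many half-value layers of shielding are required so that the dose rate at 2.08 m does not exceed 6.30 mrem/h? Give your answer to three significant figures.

4.73 half-value layers

At 2.08 m, distance alone gives 456 × (1.26/2.08)² = 456 × 0.3670 = 167.4 mrem/h.
Further attenuation needed: 167.4/6.30 = 26.57.
n = log₂(26.57) = 4.732 half-value layers.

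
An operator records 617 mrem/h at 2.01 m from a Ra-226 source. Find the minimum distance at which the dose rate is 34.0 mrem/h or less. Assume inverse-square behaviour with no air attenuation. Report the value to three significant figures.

Since intensity falls as 1/r², d₂ = d₁·√(I₁/I₂).
I₁/I₂ = 617/34.0 = 18.15, so d₂ = 2.01 × √18.15 = 8.563 m.

8.56 m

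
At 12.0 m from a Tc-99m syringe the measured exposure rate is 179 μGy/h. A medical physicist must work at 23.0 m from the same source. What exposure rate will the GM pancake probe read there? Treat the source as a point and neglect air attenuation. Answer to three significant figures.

48.7 μGy/h

Applying the 1/r² law, scaling from 12.0 m to 23.0 m:
179 × (12.0/23.0)² = 179 × 0.2722 = 48.72 μGy/h.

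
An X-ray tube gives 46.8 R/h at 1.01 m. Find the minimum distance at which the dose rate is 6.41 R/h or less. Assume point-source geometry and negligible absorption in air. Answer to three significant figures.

Applying the 1/r² law, d₂ = d₁·√(I₁/I₂).
I₁/I₂ = 46.8/6.41 = 7.301, so d₂ = 1.01 × √7.301 = 2.729 m.

2.73 m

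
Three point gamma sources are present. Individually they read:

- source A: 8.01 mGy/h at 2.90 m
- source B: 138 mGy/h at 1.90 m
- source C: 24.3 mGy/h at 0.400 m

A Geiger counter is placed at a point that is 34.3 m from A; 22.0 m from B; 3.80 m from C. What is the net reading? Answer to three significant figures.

1.36 mGy/h

Each source contributes Iᵢ·(dᵢ/rᵢ)²; contributions add.
A: 8.01 × (2.90/34.3)² = 0.05726 mGy/h
B: 138 × (1.90/22.0)² = 1.029 mGy/h
C: 24.3 × (0.400/3.80)² = 0.2693 mGy/h
Total = 0.05726 + 1.029 + 0.2693 = 1.356 mGy/h.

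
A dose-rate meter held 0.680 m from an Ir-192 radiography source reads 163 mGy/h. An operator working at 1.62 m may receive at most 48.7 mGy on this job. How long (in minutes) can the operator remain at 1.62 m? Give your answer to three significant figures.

102 min

Applying the 1/r² law, rate at 1.62 m:
163 × (0.680/1.62)² = 163 × 0.1762 = 28.72 mGy/h.
Stay time = 48.7 mGy ÷ 28.72 mGy/h = 1.696 h = 101.8 min.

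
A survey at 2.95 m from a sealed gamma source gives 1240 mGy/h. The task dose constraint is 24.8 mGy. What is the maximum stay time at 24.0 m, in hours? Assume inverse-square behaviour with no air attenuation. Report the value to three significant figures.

Intensity scales as (d₁/d₂)², so rate at 24.0 m:
1240 × (2.95/24.0)² = 1240 × 0.01511 = 18.74 mGy/h.
Stay time = 24.8 mGy ÷ 18.74 mGy/h = 1.323 h.

1.32 h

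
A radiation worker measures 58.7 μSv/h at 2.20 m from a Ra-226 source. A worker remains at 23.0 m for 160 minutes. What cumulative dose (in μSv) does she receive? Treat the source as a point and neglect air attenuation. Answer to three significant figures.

1.43 μSv

By the inverse-square law, rate at 23.0 m:
58.7 × (2.20/23.0)² = 58.7 × 0.009149 = 0.5370 μSv/h.
Dose = rate × time = 0.5370 μSv/h × 2.667 h = 1.432 μSv.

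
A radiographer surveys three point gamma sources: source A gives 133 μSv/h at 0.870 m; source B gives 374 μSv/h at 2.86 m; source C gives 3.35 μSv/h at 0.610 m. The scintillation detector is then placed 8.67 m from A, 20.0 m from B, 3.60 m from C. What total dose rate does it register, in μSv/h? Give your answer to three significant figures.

By superposition, sum each source's inverse-square contribution:
A: 133 × (0.870/8.67)² = 1.339 μSv/h
B: 374 × (2.86/20.0)² = 7.648 μSv/h
C: 3.35 × (0.610/3.60)² = 0.09618 μSv/h
Total = 1.339 + 7.648 + 0.09618 = 9.083 μSv/h.

9.08 μSv/h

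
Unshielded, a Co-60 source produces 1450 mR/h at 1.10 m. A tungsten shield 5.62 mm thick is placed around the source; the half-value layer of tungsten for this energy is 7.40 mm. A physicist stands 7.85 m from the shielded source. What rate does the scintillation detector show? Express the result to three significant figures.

16.8 mR/h

Distance alone: (1.10/7.85)² = 0.01964, so 1450 × 0.01964 = 28.48 mR/h.
Shield: 5.62/7.40 = 0.7595 half-value layers → attenuation 2^(−0.7595) = 0.5907.
Combined: 28.48 × 0.5907 = 16.82 mR/h.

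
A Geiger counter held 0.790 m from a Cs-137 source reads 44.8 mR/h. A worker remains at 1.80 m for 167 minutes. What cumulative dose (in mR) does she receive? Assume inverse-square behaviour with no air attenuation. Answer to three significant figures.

24.0 mR

By the inverse-square law, rate at 1.80 m:
44.8 × (0.790/1.80)² = 44.8 × 0.1926 = 8.628 mR/h.
Dose = rate × time = 8.628 mR/h × 2.783 h = 24.01 mR.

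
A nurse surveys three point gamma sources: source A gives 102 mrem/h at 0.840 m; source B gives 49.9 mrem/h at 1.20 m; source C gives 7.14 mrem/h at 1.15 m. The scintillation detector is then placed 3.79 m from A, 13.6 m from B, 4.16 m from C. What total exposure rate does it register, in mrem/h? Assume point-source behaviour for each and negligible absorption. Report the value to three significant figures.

5.94 mrem/h

By superposition, sum each source's inverse-square contribution:
A: 102 × (0.840/3.79)² = 5.010 mrem/h
B: 49.9 × (1.20/13.6)² = 0.3885 mrem/h
C: 7.14 × (1.15/4.16)² = 0.5456 mrem/h
Total = 5.010 + 0.3885 + 0.5456 = 5.944 mrem/h.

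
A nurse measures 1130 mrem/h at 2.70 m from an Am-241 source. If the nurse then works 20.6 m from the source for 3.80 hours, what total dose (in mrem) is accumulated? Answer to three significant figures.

73.8 mrem

Applying the 1/r² law, rate at 20.6 m:
(2.70/20.6)² = 0.01718, so 1130 × 0.01718 = 19.41 mrem/h.
Dose = rate × time = 19.41 mrem/h × 3.800 h = 73.76 mrem.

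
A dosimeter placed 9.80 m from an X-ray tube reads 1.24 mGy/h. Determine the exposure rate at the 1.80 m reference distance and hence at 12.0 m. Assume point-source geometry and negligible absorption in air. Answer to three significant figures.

Intensity scales as (d₁/d₂)², so
At 1.80 m: 1.24 × (9.80/1.80)² = 1.24 × 29.64 = 36.75 mGy/h
At 12.0 m: (1.80/12.0)² = 0.02250, so 36.75 × 0.02250 = 0.8269 mGy/h.

36.8 mGy/h; 0.827 mGy/h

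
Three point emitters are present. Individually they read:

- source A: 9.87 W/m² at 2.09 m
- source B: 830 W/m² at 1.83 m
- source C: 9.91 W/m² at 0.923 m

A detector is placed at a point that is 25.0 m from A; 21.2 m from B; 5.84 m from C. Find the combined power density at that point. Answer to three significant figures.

6.50 W/m²

Each source contributes Iᵢ·(dᵢ/rᵢ)²; contributions add.
A: 9.87 × (2.09/25.0)² = 0.06898 W/m²
B: 830 × (1.83/21.2)² = 6.185 W/m²
C: 9.91 × (0.923/5.84)² = 0.2475 W/m²
Total = 0.06898 + 6.185 + 0.2475 = 6.501 W/m².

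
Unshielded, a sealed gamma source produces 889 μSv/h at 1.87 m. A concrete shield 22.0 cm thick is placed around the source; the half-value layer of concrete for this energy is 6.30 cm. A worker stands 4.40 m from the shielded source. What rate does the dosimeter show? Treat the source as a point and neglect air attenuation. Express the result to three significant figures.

Distance alone: (1.87/4.40)² = 0.1806, so 889 × 0.1806 = 160.6 μSv/h.
Shield: 22.0/6.30 = 3.492 half-value layers → attenuation 2^(−3.492) = 0.08888.
Combined: 160.6 × 0.08888 = 14.27 μSv/h.

14.3 μSv/h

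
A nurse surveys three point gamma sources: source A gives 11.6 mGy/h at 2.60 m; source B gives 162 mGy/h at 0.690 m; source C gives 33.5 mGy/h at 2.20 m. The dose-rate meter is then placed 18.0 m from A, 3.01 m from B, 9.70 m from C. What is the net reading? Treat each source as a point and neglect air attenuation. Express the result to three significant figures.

10.5 mGy/h

By superposition, sum each source's inverse-square contribution:
A: 11.6 × (2.60/18.0)² = 0.2420 mGy/h
B: 162 × (0.690/3.01)² = 8.513 mGy/h
C: 33.5 × (2.20/9.70)² = 1.723 mGy/h
Total = 0.2420 + 8.513 + 1.723 = 10.48 mGy/h.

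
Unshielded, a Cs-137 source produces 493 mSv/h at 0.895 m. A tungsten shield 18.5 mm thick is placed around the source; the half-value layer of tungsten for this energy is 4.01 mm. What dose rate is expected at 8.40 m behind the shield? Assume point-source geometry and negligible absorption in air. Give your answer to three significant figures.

0.229 mSv/h

Distance alone: (0.895/8.40)² = 0.01135, so 493 × 0.01135 = 5.596 mSv/h.
Shield: 18.5/4.01 = 4.613 half-value layers → attenuation 2^(−4.613) = 0.04086.
Combined: 5.596 × 0.04086 = 0.2287 mSv/h.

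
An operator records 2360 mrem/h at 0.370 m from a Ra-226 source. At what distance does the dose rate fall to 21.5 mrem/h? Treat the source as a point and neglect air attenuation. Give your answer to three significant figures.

3.88 m

Since intensity falls as 1/r², d₂ = d₁·√(I₁/I₂).
I₁/I₂ = 2360/21.5 = 109.8, so d₂ = 0.370 × √109.8 = 3.877 m.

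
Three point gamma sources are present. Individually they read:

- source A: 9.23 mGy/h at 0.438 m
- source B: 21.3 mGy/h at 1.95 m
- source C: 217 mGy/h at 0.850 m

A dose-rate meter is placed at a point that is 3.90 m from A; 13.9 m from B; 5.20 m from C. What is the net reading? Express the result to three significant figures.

By superposition, sum each source's inverse-square contribution:
A: 9.23 × (0.438/3.90)² = 0.1164 mGy/h
B: 21.3 × (1.95/13.9)² = 0.4192 mGy/h
C: 217 × (0.850/5.20)² = 5.798 mGy/h
Total = 0.1164 + 0.4192 + 5.798 = 6.334 mGy/h.

6.33 mGy/h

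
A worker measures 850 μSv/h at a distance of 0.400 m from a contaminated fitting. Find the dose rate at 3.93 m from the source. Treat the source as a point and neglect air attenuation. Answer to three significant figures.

8.81 μSv/h

Since intensity falls as 1/r², the rate at 3.93 m is
(0.400/3.93)² = 0.01036, so 850 × 0.01036 = 8.806 μSv/h.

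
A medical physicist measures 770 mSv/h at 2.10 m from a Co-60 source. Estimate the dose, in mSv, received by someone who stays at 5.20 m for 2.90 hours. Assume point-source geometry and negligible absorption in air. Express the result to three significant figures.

Using I₁d₁² = I₂d₂², rate at 5.20 m:
770 × (2.10/5.20)² = 770 × 0.1631 = 125.6 mSv/h.
Dose = rate × time = 125.6 mSv/h × 2.900 h = 364.2 mSv.

364 mSv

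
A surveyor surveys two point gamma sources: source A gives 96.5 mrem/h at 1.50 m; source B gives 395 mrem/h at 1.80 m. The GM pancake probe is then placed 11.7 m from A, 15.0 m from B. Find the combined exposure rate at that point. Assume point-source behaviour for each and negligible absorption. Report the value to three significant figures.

By superposition, sum each source's inverse-square contribution:
A: 96.5 × (1.50/11.7)² = 1.586 mrem/h
B: 395 × (1.80/15.0)² = 5.688 mrem/h
Total = 1.586 + 5.688 = 7.274 mrem/h.

7.27 mrem/h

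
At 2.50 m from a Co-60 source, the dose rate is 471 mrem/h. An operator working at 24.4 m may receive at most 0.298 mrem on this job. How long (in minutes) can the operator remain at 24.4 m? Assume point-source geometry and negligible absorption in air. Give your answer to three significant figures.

3.62 min

By the inverse-square law, rate at 24.4 m:
471 × (2.50/24.4)² = 471 × 0.01050 = 4.946 mrem/h.
Stay time = 0.298 mrem ÷ 4.946 mrem/h = 0.06025 h = 3.615 min.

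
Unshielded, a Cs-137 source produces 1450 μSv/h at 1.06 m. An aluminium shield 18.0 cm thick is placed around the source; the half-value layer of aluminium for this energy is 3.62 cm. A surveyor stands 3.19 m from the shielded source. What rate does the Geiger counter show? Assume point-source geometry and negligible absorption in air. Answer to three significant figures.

Distance alone: 1450 × (1.06/3.19)² = 1450 × 0.1104 = 160.1 μSv/h.
Shield: 18.0/3.62 = 4.972 half-value layers → attenuation 2^(−4.972) = 0.03186.
Combined: 160.1 × 0.03186 = 5.101 μSv/h.

5.10 μSv/h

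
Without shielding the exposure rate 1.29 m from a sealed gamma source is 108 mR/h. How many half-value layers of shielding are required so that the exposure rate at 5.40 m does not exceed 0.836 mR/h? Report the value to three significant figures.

At 5.40 m, distance alone gives (1.29/5.40)² = 0.05707, so 108 × 0.05707 = 6.164 mR/h.
Further attenuation needed: 6.164/0.836 = 7.373.
n = log₂(7.373) = 2.882 half-value layers.

2.88 half-value layers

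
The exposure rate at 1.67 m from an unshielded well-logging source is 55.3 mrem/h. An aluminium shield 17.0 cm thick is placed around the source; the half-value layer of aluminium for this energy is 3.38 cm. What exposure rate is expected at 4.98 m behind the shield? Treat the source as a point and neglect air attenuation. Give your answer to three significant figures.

0.190 mrem/h

Distance alone: 55.3 × (1.67/4.98)² = 55.3 × 0.1125 = 6.221 mrem/h.
Shield: 17.0/3.38 = 5.030 half-value layers → attenuation 2^(−5.030) = 0.03061.
Combined: 6.221 × 0.03061 = 0.1904 mrem/h.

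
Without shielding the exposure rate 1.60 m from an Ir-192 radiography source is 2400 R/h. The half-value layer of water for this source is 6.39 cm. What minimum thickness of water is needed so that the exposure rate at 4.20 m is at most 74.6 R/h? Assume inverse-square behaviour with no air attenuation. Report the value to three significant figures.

14.2 cm

At 4.20 m, distance alone gives 2400 × (1.60/4.20)² = 2400 × 0.1451 = 348.2 R/h.
Further attenuation needed: 348.2/74.6 = 4.668.
n = log₂(4.668) = 2.223 half-value layers.
Thickness = 2.223 × 6.39 cm = 14.20 cm.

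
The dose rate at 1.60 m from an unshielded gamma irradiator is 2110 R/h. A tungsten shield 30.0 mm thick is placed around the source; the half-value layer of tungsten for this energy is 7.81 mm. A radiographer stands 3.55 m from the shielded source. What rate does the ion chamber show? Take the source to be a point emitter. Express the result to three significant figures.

Distance alone: (1.60/3.55)² = 0.2031, so 2110 × 0.2031 = 428.5 R/h.
Shield: 30.0/7.81 = 3.841 half-value layers → attenuation 2^(−3.841) = 0.06978.
Combined: 428.5 × 0.06978 = 29.90 R/h.

29.9 R/h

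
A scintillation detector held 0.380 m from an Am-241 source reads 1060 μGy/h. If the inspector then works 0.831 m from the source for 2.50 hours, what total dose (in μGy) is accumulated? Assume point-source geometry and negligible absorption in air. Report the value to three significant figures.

554 μGy

Intensity scales as (d₁/d₂)², so rate at 0.831 m:
(0.380/0.831)² = 0.2091, so 1060 × 0.2091 = 221.6 μGy/h.
Dose = rate × time = 221.6 μGy/h × 2.500 h = 554.0 μGy.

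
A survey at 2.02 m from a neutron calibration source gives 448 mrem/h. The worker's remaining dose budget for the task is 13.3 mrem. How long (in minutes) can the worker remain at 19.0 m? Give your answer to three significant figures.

Using I₁d₁² = I₂d₂², rate at 19.0 m:
448 × (2.02/19.0)² = 448 × 0.01130 = 5.062 mrem/h.
Stay time = 13.3 mrem ÷ 5.062 mrem/h = 2.627 h = 157.6 min.

158 min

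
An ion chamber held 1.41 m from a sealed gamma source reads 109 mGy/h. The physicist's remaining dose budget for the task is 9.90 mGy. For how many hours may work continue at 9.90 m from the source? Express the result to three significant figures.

Since intensity falls as 1/r², rate at 9.90 m:
109 × (1.41/9.90)² = 109 × 0.02028 = 2.211 mGy/h.
Stay time = 9.90 mGy ÷ 2.211 mGy/h = 4.478 h.

4.48 h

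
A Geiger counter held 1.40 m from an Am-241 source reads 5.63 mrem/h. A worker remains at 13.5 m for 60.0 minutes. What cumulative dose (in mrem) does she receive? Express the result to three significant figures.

0.0605 mrem

Using I₁d₁² = I₂d₂², rate at 13.5 m:
(1.40/13.5)² = 0.01075, so 5.63 × 0.01075 = 0.06052 mrem/h.
Dose = rate × time = 0.06052 mrem/h × 1.000 h = 0.06052 mrem.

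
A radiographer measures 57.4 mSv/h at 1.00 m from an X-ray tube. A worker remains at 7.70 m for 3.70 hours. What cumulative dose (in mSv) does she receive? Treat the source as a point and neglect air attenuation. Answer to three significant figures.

3.58 mSv

Applying the 1/r² law, rate at 7.70 m:
(1.00/7.70)² = 0.01687, so 57.4 × 0.01687 = 0.9683 mSv/h.
Dose = rate × time = 0.9683 mSv/h × 3.700 h = 3.583 mSv.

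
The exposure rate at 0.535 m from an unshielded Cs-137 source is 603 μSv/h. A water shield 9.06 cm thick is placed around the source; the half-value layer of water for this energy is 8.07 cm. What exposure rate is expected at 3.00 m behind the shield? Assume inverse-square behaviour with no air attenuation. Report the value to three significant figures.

8.81 μSv/h

Distance alone: (0.535/3.00)² = 0.03180, so 603 × 0.03180 = 19.18 μSv/h.
Shield: 9.06/8.07 = 1.123 half-value layers → attenuation 2^(−1.123) = 0.4591.
Combined: 19.18 × 0.4591 = 8.806 μSv/h.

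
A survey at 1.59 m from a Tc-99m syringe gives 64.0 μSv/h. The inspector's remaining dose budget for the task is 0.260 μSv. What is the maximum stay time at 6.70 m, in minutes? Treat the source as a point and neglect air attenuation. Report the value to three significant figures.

4.33 min

By the inverse-square law, rate at 6.70 m:
64.0 × (1.59/6.70)² = 64.0 × 0.05632 = 3.604 μSv/h.
Stay time = 0.260 μSv ÷ 3.604 μSv/h = 0.07214 h = 4.328 min.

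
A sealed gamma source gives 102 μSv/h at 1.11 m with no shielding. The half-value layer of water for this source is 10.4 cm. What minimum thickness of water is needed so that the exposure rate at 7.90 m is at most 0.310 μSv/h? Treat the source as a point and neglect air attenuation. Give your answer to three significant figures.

At 7.90 m, distance alone gives 102 × (1.11/7.90)² = 102 × 0.01974 = 2.013 μSv/h.
Further attenuation needed: 2.013/0.310 = 6.494.
n = log₂(6.494) = 2.699 half-value layers.
Thickness = 2.699 × 10.4 cm = 28.07 cm.

28.1 cm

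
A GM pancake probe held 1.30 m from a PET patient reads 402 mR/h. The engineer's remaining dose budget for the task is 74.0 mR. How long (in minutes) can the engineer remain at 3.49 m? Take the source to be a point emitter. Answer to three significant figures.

Intensity scales as (d₁/d₂)², so rate at 3.49 m:
402 × (1.30/3.49)² = 402 × 0.1388 = 55.80 mR/h.
Stay time = 74.0 mR ÷ 55.80 mR/h = 1.326 h = 79.56 min.

79.6 min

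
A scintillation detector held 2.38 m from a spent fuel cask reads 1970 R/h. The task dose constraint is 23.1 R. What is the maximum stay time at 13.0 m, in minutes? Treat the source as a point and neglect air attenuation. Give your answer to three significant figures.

21.0 min

Applying the 1/r² law, rate at 13.0 m:
1970 × (2.38/13.0)² = 1970 × 0.03352 = 66.03 R/h.
Stay time = 23.1 R ÷ 66.03 R/h = 0.3498 h = 20.99 min.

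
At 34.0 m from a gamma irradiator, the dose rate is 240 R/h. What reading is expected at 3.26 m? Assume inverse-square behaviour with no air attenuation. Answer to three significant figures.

26100 R/h

Intensity scales as (d₁/d₂)², so the rate at 3.26 m is
(34.0/3.26)² = 108.8, so 240 × 108.8 = 26110 R/h.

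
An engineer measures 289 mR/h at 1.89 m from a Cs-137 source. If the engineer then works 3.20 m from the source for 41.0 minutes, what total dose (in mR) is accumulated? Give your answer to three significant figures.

68.9 mR

By the inverse-square law, rate at 3.20 m:
(1.89/3.20)² = 0.3488, so 289 × 0.3488 = 100.8 mR/h.
Dose = rate × time = 100.8 mR/h × 0.6833 h = 68.88 mR.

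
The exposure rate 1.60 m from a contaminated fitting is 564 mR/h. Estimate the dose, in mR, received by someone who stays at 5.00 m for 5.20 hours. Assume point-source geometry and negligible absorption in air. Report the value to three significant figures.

Since intensity falls as 1/r², rate at 5.00 m:
564 × (1.60/5.00)² = 564 × 0.1024 = 57.75 mR/h.
Dose = rate × time = 57.75 mR/h × 5.200 h = 300.3 mR.

300 mR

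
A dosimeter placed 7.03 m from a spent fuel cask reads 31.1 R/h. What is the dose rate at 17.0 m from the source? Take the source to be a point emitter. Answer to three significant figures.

5.32 R/h

Using I₁d₁² = I₂d₂², scaling from 7.03 m to 17.0 m:
(7.03/17.0)² = 0.1710, so 31.1 × 0.1710 = 5.318 R/h.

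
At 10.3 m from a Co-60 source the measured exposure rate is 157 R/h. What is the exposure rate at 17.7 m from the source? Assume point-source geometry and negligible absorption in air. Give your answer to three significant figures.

By the inverse-square law, scaling from 10.3 m to 17.7 m:
(10.3/17.7)² = 0.3386, so 157 × 0.3386 = 53.16 R/h.

53.2 R/h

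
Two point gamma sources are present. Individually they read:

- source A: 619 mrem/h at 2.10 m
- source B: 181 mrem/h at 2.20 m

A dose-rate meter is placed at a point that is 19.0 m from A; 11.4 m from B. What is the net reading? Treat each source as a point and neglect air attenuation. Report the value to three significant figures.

14.3 mrem/h

Each source contributes Iᵢ·(dᵢ/rᵢ)²; contributions add.
A: 619 × (2.10/19.0)² = 7.562 mrem/h
B: 181 × (2.20/11.4)² = 6.741 mrem/h
Total = 7.562 + 6.741 = 14.30 mrem/h.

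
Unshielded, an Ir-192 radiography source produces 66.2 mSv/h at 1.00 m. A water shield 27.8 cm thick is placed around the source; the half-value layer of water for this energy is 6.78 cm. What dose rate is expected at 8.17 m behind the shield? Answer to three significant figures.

0.0578 mSv/h

Distance alone: 66.2 × (1.00/8.17)² = 66.2 × 0.01498 = 0.9917 mSv/h.
Shield: 27.8/6.78 = 4.100 half-value layers → attenuation 2^(−4.100) = 0.05831.
Combined: 0.9917 × 0.05831 = 0.05783 mSv/h.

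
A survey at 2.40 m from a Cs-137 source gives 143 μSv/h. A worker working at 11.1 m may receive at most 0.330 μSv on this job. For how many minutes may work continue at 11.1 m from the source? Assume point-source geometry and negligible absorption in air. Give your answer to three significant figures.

2.96 min

Applying the 1/r² law, rate at 11.1 m:
143 × (2.40/11.1)² = 143 × 0.04675 = 6.685 μSv/h.
Stay time = 0.330 μSv ÷ 6.685 μSv/h = 0.04936 h = 2.962 min.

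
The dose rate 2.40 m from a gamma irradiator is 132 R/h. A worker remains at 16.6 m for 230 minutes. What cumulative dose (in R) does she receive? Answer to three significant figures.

Applying the 1/r² law, rate at 16.6 m:
132 × (2.40/16.6)² = 132 × 0.02090 = 2.759 R/h.
Dose = rate × time = 2.759 R/h × 3.833 h = 10.58 R.

10.6 R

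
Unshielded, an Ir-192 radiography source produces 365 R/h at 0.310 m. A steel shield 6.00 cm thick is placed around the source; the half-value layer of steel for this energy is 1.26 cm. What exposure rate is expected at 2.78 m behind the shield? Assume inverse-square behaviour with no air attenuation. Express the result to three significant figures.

0.167 R/h

Distance alone: (0.310/2.78)² = 0.01243, so 365 × 0.01243 = 4.537 R/h.
Shield: 6.00/1.26 = 4.762 half-value layers → attenuation 2^(−4.762) = 0.03685.
Combined: 4.537 × 0.03685 = 0.1672 R/h.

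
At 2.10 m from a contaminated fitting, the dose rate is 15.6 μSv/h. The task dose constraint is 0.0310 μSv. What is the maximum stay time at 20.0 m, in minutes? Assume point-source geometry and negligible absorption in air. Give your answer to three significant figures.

By the inverse-square law, rate at 20.0 m:
15.6 × (2.10/20.0)² = 15.6 × 0.01103 = 0.1721 μSv/h.
Stay time = 0.0310 μSv ÷ 0.1721 μSv/h = 0.1801 h = 10.81 min.

10.8 min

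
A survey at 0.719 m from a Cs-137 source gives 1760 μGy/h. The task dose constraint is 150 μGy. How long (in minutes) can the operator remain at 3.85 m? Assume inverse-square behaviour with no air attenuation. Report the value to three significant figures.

147 min

Since intensity falls as 1/r², rate at 3.85 m:
1760 × (0.719/3.85)² = 1760 × 0.03488 = 61.39 μGy/h.
Stay time = 150 μGy ÷ 61.39 μGy/h = 2.443 h = 146.6 min.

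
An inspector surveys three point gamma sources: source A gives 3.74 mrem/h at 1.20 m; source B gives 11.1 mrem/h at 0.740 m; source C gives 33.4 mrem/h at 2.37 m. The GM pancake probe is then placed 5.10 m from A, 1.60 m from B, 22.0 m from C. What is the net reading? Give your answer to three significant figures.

2.97 mrem/h

Each source contributes Iᵢ·(dᵢ/rᵢ)²; contributions add.
A: 3.74 × (1.20/5.10)² = 0.2071 mrem/h
B: 11.1 × (0.740/1.60)² = 2.374 mrem/h
C: 33.4 × (2.37/22.0)² = 0.3876 mrem/h
Total = 0.2071 + 2.374 + 0.3876 = 2.969 mrem/h.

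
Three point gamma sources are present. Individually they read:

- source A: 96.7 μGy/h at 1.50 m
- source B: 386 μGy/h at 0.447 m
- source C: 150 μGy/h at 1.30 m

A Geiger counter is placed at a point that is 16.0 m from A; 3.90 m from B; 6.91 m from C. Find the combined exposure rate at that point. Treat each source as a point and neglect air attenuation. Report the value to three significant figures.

By superposition, sum each source's inverse-square contribution:
A: 96.7 × (1.50/16.0)² = 0.8499 μGy/h
B: 386 × (0.447/3.90)² = 5.071 μGy/h
C: 150 × (1.30/6.91)² = 5.309 μGy/h
Total = 0.8499 + 5.071 + 5.309 = 11.23 μGy/h.

11.2 μGy/h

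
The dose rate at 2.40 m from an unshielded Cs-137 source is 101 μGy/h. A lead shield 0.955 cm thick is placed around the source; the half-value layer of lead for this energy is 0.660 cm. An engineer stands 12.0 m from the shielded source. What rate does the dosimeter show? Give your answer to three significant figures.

Distance alone: 101 × (2.40/12.0)² = 101 × 0.04000 = 4.040 μGy/h.
Shield: 0.955/0.660 = 1.447 half-value layers → attenuation 2^(−1.447) = 0.3668.
Combined: 4.040 × 0.3668 = 1.482 μGy/h.

1.48 μGy/h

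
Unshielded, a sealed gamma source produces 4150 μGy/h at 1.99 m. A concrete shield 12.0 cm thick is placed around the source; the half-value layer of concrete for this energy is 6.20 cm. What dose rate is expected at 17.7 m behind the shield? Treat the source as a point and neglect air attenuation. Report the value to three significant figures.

13.7 μGy/h

Distance alone: (1.99/17.7)² = 0.01264, so 4150 × 0.01264 = 52.46 μGy/h.
Shield: 12.0/6.20 = 1.935 half-value layers → attenuation 2^(−1.935) = 0.2615.
Combined: 52.46 × 0.2615 = 13.72 μGy/h.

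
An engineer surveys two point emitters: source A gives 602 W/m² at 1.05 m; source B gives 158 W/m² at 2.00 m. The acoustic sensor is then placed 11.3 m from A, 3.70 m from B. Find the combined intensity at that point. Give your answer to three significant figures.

Each source contributes Iᵢ·(dᵢ/rᵢ)²; contributions add.
A: 602 × (1.05/11.3)² = 5.198 W/m²
B: 158 × (2.00/3.70)² = 46.17 W/m²
Total = 5.198 + 46.17 = 51.37 W/m².

51.4 W/m²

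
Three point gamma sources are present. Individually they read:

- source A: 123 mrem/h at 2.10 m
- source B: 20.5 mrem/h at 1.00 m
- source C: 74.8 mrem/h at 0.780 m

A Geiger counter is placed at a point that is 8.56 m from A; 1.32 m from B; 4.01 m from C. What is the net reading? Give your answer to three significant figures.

Each source contributes Iᵢ·(dᵢ/rᵢ)²; contributions add.
A: 123 × (2.10/8.56)² = 7.403 mrem/h
B: 20.5 × (1.00/1.32)² = 11.77 mrem/h
C: 74.8 × (0.780/4.01)² = 2.830 mrem/h
Total = 7.403 + 11.77 + 2.830 = 22.00 mrem/h.

22.0 mrem/h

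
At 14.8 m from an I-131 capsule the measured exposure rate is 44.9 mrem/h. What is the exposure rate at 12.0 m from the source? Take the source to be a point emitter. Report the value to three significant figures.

68.3 mrem/h

Applying the 1/r² law, scaling from 14.8 m to 12.0 m:
(14.8/12.0)² = 1.521, so 44.9 × 1.521 = 68.29 mrem/h.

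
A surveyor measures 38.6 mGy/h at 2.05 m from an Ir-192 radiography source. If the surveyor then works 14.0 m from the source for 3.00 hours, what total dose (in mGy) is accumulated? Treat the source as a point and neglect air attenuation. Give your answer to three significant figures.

2.48 mGy

Intensity scales as (d₁/d₂)², so rate at 14.0 m:
(2.05/14.0)² = 0.02144, so 38.6 × 0.02144 = 0.8276 mGy/h.
Dose = rate × time = 0.8276 mGy/h × 3.000 h = 2.483 mGy.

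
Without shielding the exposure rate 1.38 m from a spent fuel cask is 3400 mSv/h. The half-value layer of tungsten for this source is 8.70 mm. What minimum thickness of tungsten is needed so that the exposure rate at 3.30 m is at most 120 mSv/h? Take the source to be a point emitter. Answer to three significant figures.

At 3.30 m, distance alone gives (1.38/3.30)² = 0.1749, so 3400 × 0.1749 = 594.7 mSv/h.
Further attenuation needed: 594.7/120 = 4.956.
n = log₂(4.956) = 2.309 half-value layers.
Thickness = 2.309 × 8.70 mm = 20.09 mm.

20.1 mm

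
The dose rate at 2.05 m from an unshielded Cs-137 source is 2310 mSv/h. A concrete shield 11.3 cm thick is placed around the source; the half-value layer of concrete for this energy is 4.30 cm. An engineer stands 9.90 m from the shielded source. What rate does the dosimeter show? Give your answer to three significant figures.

Distance alone: (2.05/9.90)² = 0.04288, so 2310 × 0.04288 = 99.05 mSv/h.
Shield: 11.3/4.30 = 2.628 half-value layers → attenuation 2^(−2.628) = 0.1618.
Combined: 99.05 × 0.1618 = 16.03 mSv/h.

16.0 mSv/h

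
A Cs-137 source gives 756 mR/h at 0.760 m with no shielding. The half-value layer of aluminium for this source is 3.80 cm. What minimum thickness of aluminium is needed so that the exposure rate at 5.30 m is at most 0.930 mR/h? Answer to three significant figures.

At 5.30 m, distance alone gives 756 × (0.760/5.30)² = 756 × 0.02056 = 15.54 mR/h.
Further attenuation needed: 15.54/0.930 = 16.71.
n = log₂(16.71) = 4.063 half-value layers.
Thickness = 4.063 × 3.80 cm = 15.44 cm.

15.4 cm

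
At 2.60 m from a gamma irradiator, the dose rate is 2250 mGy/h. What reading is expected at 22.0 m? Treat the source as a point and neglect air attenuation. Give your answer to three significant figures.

31.4 mGy/h

Intensity scales as (d₁/d₂)², so the rate at 22.0 m is
(2.60/22.0)² = 0.01397, so 2250 × 0.01397 = 31.43 mGy/h.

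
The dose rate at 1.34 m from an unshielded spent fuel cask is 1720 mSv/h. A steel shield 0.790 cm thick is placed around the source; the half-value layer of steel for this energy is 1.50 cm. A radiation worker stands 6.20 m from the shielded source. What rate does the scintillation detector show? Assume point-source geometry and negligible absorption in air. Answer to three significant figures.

Distance alone: (1.34/6.20)² = 0.04671, so 1720 × 0.04671 = 80.34 mSv/h.
Shield: 0.790/1.50 = 0.5267 half-value layers → attenuation 2^(−0.5267) = 0.6941.
Combined: 80.34 × 0.6941 = 55.76 mSv/h.

55.8 mSv/h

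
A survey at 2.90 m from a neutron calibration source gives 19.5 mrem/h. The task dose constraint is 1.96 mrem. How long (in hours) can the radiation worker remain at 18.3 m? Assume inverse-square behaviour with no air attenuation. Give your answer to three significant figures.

4.00 h

Since intensity falls as 1/r², rate at 18.3 m:
19.5 × (2.90/18.3)² = 19.5 × 0.02511 = 0.4896 mrem/h.
Stay time = 1.96 mrem ÷ 0.4896 mrem/h = 4.003 h.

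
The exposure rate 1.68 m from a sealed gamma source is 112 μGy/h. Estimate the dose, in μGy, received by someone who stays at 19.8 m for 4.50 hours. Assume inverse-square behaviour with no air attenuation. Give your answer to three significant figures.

Since intensity falls as 1/r², rate at 19.8 m:
112 × (1.68/19.8)² = 112 × 0.007199 = 0.8063 μGy/h.
Dose = rate × time = 0.8063 μGy/h × 4.500 h = 3.628 μGy.

3.63 μGy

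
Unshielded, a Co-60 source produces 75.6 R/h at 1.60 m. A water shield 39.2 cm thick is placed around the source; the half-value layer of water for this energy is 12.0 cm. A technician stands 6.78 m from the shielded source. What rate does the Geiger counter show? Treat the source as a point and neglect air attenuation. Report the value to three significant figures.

Distance alone: 75.6 × (1.60/6.78)² = 75.6 × 0.05569 = 4.210 R/h.
Shield: 39.2/12.0 = 3.267 half-value layers → attenuation 2^(−3.267) = 0.1039.
Combined: 4.210 × 0.1039 = 0.4374 R/h.

0.437 R/h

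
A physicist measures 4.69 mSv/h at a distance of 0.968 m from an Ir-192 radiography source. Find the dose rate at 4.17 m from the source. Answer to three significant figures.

0.253 mSv/h

Intensity scales as (d₁/d₂)², so the rate at 4.17 m is
(0.968/4.17)² = 0.05389, so 4.69 × 0.05389 = 0.2527 mSv/h.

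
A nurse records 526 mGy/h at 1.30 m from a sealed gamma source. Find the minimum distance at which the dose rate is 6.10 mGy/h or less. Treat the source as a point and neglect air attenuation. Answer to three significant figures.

By the inverse-square law, d₂ = d₁·√(I₁/I₂).
I₁/I₂ = 526/6.10 = 86.23, so d₂ = 1.30 × √86.23 = 12.07 m.

12.1 m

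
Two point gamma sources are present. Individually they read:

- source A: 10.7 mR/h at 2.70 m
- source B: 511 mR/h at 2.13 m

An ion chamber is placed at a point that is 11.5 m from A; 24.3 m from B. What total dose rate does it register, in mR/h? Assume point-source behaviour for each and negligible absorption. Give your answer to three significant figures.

By superposition, sum each source's inverse-square contribution:
A: 10.7 × (2.70/11.5)² = 0.5898 mR/h
B: 511 × (2.13/24.3)² = 3.926 mR/h
Total = 0.5898 + 3.926 = 4.516 mR/h.

4.52 mR/h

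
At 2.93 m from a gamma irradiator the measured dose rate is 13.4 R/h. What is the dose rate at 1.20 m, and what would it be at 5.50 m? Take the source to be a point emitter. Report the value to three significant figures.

By the inverse-square law,
At 1.20 m: (2.93/1.20)² = 5.962, so 13.4 × 5.962 = 79.89 R/h
At 5.50 m: (1.20/5.50)² = 0.04760, so 79.89 × 0.04760 = 3.803 R/h.

79.9 R/h; 3.80 R/h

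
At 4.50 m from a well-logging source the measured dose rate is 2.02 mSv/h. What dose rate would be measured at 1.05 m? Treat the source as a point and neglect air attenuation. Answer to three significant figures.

Since intensity falls as 1/r², scaling from 4.50 m to 1.05 m:
2.02 × (4.50/1.05)² = 2.02 × 18.37 = 37.11 mSv/h.

37.1 mSv/h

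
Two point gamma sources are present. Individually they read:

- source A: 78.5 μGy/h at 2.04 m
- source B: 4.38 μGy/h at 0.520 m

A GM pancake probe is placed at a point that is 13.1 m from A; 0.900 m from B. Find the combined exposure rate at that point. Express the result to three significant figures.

3.37 μGy/h

Each source contributes Iᵢ·(dᵢ/rᵢ)²; contributions add.
A: 78.5 × (2.04/13.1)² = 1.904 μGy/h
B: 4.38 × (0.520/0.900)² = 1.462 μGy/h
Total = 1.904 + 1.462 = 3.366 μGy/h.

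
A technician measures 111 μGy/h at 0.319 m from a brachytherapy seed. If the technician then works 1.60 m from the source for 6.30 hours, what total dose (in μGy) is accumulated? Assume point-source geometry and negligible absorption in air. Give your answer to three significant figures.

Since intensity falls as 1/r², rate at 1.60 m:
111 × (0.319/1.60)² = 111 × 0.03975 = 4.412 μGy/h.
Dose = rate × time = 4.412 μGy/h × 6.300 h = 27.80 μGy.

27.8 μGy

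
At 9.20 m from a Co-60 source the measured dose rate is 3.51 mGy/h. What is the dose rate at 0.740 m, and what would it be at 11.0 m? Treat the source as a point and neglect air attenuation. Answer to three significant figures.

By the inverse-square law,
At 0.740 m: (9.20/0.740)² = 154.6, so 3.51 × 154.6 = 542.6 mGy/h
At 11.0 m: 542.6 × (0.740/11.0)² = 542.6 × 0.004526 = 2.456 mGy/h.

543 mGy/h; 2.46 mGy/h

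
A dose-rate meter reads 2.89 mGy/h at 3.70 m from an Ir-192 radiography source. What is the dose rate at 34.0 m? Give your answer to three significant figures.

0.0342 mGy/h

Applying the 1/r² law, the rate at 34.0 m is
2.89 × (3.70/34.0)² = 2.89 × 0.01184 = 0.03422 mGy/h.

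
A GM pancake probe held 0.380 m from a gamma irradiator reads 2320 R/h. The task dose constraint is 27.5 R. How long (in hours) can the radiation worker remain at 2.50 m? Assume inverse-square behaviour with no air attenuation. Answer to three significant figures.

0.513 h

Using I₁d₁² = I₂d₂², rate at 2.50 m:
(0.380/2.50)² = 0.02310, so 2320 × 0.02310 = 53.59 R/h.
Stay time = 27.5 R ÷ 53.59 R/h = 0.5132 h.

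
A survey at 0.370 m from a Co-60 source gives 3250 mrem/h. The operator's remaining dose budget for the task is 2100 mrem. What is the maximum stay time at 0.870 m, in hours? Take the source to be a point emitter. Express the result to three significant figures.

3.57 h

Intensity scales as (d₁/d₂)², so rate at 0.870 m:
3250 × (0.370/0.870)² = 3250 × 0.1809 = 587.9 mrem/h.
Stay time = 2100 mrem ÷ 587.9 mrem/h = 3.572 h.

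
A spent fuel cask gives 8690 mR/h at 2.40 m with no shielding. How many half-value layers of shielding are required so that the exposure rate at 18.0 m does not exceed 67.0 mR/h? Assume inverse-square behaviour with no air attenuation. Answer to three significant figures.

At 18.0 m, distance alone gives 8690 × (2.40/18.0)² = 8690 × 0.01778 = 154.5 mR/h.
Further attenuation needed: 154.5/67.0 = 2.306.
n = log₂(2.306) = 1.205 half-value layers.

1.21 half-value layers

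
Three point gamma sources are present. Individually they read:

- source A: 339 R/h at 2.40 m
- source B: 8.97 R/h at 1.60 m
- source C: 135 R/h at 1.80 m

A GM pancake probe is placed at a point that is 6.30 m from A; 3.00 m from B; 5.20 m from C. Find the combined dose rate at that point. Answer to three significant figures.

67.9 R/h

Each source contributes Iᵢ·(dᵢ/rᵢ)²; contributions add.
A: 339 × (2.40/6.30)² = 49.20 R/h
B: 8.97 × (1.60/3.00)² = 2.551 R/h
C: 135 × (1.80/5.20)² = 16.18 R/h
Total = 49.20 + 2.551 + 16.18 = 67.93 R/h.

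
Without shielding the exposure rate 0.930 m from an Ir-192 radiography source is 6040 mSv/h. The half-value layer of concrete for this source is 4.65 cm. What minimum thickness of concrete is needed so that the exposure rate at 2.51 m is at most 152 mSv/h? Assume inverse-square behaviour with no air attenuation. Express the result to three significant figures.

At 2.51 m, distance alone gives (0.930/2.51)² = 0.1373, so 6040 × 0.1373 = 829.3 mSv/h.
Further attenuation needed: 829.3/152 = 5.456.
n = log₂(5.456) = 2.448 half-value layers.
Thickness = 2.448 × 4.65 cm = 11.38 cm.

11.4 cm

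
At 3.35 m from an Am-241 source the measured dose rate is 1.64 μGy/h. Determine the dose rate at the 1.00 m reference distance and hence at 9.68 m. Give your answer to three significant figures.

18.4 μGy/h; 0.196 μGy/h

Applying the 1/r² law,
At 1.00 m: (3.35/1.00)² = 11.22, so 1.64 × 11.22 = 18.40 μGy/h
At 9.68 m: 18.40 × (1.00/9.68)² = 18.40 × 0.01067 = 0.1963 μGy/h.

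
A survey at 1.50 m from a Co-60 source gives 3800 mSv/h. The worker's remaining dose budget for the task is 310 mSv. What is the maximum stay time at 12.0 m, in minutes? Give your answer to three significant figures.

Intensity scales as (d₁/d₂)², so rate at 12.0 m:
(1.50/12.0)² = 0.01562, so 3800 × 0.01562 = 59.36 mSv/h.
Stay time = 310 mSv ÷ 59.36 mSv/h = 5.222 h = 313.3 min.

313 min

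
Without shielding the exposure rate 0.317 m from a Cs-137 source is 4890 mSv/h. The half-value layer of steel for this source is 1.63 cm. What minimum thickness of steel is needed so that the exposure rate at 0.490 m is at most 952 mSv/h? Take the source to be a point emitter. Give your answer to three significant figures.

1.80 cm

At 0.490 m, distance alone gives (0.317/0.490)² = 0.4185, so 4890 × 0.4185 = 2046 mSv/h.
Further attenuation needed: 2046/952 = 2.149.
n = log₂(2.149) = 1.104 half-value layers.
Thickness = 1.104 × 1.63 cm = 1.800 cm.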